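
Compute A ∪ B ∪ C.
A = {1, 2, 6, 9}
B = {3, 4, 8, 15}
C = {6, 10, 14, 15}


Set A = {1, 2, 6, 9}
Set B = {3, 4, 8, 15}
Set C = {6, 10, 14, 15}
First, A ∪ B = {1, 2, 3, 4, 6, 8, 9, 15}
Then, (A ∪ B) ∪ C = {1, 2, 3, 4, 6, 8, 9, 10, 14, 15}

{1, 2, 3, 4, 6, 8, 9, 10, 14, 15}


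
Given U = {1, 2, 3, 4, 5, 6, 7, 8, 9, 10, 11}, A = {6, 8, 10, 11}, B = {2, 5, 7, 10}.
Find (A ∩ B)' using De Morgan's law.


U = {1, 2, 3, 4, 5, 6, 7, 8, 9, 10, 11}
A = {6, 8, 10, 11}, B = {2, 5, 7, 10}
A ∩ B = {10}
(A ∩ B)' = U \ (A ∩ B) = {1, 2, 3, 4, 5, 6, 7, 8, 9, 11}
Verification via A' ∪ B': A' = {1, 2, 3, 4, 5, 7, 9}, B' = {1, 3, 4, 6, 8, 9, 11}
A' ∪ B' = {1, 2, 3, 4, 5, 6, 7, 8, 9, 11} ✓

{1, 2, 3, 4, 5, 6, 7, 8, 9, 11}


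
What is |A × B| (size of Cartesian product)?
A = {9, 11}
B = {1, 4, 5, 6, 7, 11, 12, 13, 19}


Set A = {9, 11} has 2 elements.
Set B = {1, 4, 5, 6, 7, 11, 12, 13, 19} has 9 elements.
|A × B| = |A| × |B| = 2 × 9 = 18

18


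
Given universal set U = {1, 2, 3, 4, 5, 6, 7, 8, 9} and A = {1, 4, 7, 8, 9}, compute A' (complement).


Universal set U = {1, 2, 3, 4, 5, 6, 7, 8, 9}
Set A = {1, 4, 7, 8, 9}
A' = U \ A = elements in U but not in A
Checking each element of U:
1 (in A, exclude), 2 (not in A, include), 3 (not in A, include), 4 (in A, exclude), 5 (not in A, include), 6 (not in A, include), 7 (in A, exclude), 8 (in A, exclude), 9 (in A, exclude)
A' = {2, 3, 5, 6}

{2, 3, 5, 6}


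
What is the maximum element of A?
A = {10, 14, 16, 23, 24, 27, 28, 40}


Set A = {10, 14, 16, 23, 24, 27, 28, 40}
Elements in ascending order: 10, 14, 16, 23, 24, 27, 28, 40
The largest element is 40.

40


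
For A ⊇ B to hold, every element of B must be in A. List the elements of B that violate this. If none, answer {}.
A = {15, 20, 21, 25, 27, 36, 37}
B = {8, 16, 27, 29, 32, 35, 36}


Set A = {15, 20, 21, 25, 27, 36, 37}
Set B = {8, 16, 27, 29, 32, 35, 36}
Check each element of B against A:
8 ∉ A (include), 16 ∉ A (include), 27 ∈ A, 29 ∉ A (include), 32 ∉ A (include), 35 ∉ A (include), 36 ∈ A
Elements of B not in A: {8, 16, 29, 32, 35}

{8, 16, 29, 32, 35}


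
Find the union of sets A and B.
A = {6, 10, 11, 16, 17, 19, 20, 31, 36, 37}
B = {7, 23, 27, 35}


Set A = {6, 10, 11, 16, 17, 19, 20, 31, 36, 37}
Set B = {7, 23, 27, 35}
A ∪ B includes all elements in either set.
Elements from A: {6, 10, 11, 16, 17, 19, 20, 31, 36, 37}
Elements from B not already included: {7, 23, 27, 35}
A ∪ B = {6, 7, 10, 11, 16, 17, 19, 20, 23, 27, 31, 35, 36, 37}

{6, 7, 10, 11, 16, 17, 19, 20, 23, 27, 31, 35, 36, 37}


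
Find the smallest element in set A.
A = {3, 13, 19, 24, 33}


Set A = {3, 13, 19, 24, 33}
Elements in ascending order: 3, 13, 19, 24, 33
The smallest element is 3.

3


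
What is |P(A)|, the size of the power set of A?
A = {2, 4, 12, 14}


Set A = {2, 4, 12, 14}
|A| = 4
The power set P(A) contains all subsets of A.
|P(A)| = 2^|A| = 2^4 = 16

16


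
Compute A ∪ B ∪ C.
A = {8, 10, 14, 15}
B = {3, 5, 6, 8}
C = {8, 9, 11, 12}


Set A = {8, 10, 14, 15}
Set B = {3, 5, 6, 8}
Set C = {8, 9, 11, 12}
First, A ∪ B = {3, 5, 6, 8, 10, 14, 15}
Then, (A ∪ B) ∪ C = {3, 5, 6, 8, 9, 10, 11, 12, 14, 15}

{3, 5, 6, 8, 9, 10, 11, 12, 14, 15}


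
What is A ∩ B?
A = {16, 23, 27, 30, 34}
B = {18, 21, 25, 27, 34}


Set A = {16, 23, 27, 30, 34}
Set B = {18, 21, 25, 27, 34}
A ∩ B includes only elements in both sets.
Check each element of A against B:
16 ✗, 23 ✗, 27 ✓, 30 ✗, 34 ✓
A ∩ B = {27, 34}

{27, 34}


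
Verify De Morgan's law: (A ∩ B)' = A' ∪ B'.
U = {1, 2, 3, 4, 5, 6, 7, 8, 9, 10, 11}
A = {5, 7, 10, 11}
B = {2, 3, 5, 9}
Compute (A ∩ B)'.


U = {1, 2, 3, 4, 5, 6, 7, 8, 9, 10, 11}
A = {5, 7, 10, 11}, B = {2, 3, 5, 9}
A ∩ B = {5}
(A ∩ B)' = U \ (A ∩ B) = {1, 2, 3, 4, 6, 7, 8, 9, 10, 11}
Verification via A' ∪ B': A' = {1, 2, 3, 4, 6, 8, 9}, B' = {1, 4, 6, 7, 8, 10, 11}
A' ∪ B' = {1, 2, 3, 4, 6, 7, 8, 9, 10, 11} ✓

{1, 2, 3, 4, 6, 7, 8, 9, 10, 11}


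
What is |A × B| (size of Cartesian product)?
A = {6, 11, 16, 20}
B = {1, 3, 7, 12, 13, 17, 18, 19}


Set A = {6, 11, 16, 20} has 4 elements.
Set B = {1, 3, 7, 12, 13, 17, 18, 19} has 8 elements.
|A × B| = |A| × |B| = 4 × 8 = 32

32


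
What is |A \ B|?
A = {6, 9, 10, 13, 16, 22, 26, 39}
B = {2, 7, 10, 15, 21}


Set A = {6, 9, 10, 13, 16, 22, 26, 39}
Set B = {2, 7, 10, 15, 21}
A \ B = {6, 9, 13, 16, 22, 26, 39}
|A \ B| = 7

7


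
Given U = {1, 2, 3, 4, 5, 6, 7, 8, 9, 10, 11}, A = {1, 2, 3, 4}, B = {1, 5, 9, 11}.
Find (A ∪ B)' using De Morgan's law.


U = {1, 2, 3, 4, 5, 6, 7, 8, 9, 10, 11}
A = {1, 2, 3, 4}, B = {1, 5, 9, 11}
A ∪ B = {1, 2, 3, 4, 5, 9, 11}
(A ∪ B)' = U \ (A ∪ B) = {6, 7, 8, 10}
Verification via A' ∩ B': A' = {5, 6, 7, 8, 9, 10, 11}, B' = {2, 3, 4, 6, 7, 8, 10}
A' ∩ B' = {6, 7, 8, 10} ✓

{6, 7, 8, 10}


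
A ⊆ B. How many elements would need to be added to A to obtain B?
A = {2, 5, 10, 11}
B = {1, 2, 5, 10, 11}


Set A = {2, 5, 10, 11}, |A| = 4
Set B = {1, 2, 5, 10, 11}, |B| = 5
Since A ⊆ B: B \ A = {1}
|B| - |A| = 5 - 4 = 1

1


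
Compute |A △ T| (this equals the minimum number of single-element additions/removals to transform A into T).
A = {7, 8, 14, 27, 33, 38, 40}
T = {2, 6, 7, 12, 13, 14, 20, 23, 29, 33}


Set A = {7, 8, 14, 27, 33, 38, 40}
Set T = {2, 6, 7, 12, 13, 14, 20, 23, 29, 33}
Elements to remove from A (in A, not in T): {8, 27, 38, 40} → 4 removals
Elements to add to A (in T, not in A): {2, 6, 12, 13, 20, 23, 29} → 7 additions
Total edits = 4 + 7 = 11

11


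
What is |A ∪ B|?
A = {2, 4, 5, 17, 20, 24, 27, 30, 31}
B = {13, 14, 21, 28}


Set A = {2, 4, 5, 17, 20, 24, 27, 30, 31}, |A| = 9
Set B = {13, 14, 21, 28}, |B| = 4
A ∩ B = {}, |A ∩ B| = 0
|A ∪ B| = |A| + |B| - |A ∩ B| = 9 + 4 - 0 = 13

13


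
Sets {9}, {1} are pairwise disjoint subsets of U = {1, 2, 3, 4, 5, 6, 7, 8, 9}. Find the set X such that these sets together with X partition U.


U = {1, 2, 3, 4, 5, 6, 7, 8, 9}
Shown blocks: {9}, {1}
A partition's blocks are pairwise disjoint and cover U, so the missing block = U \ (union of shown blocks).
Union of shown blocks: {1, 9}
Missing block = U \ (union) = {2, 3, 4, 5, 6, 7, 8}

{2, 3, 4, 5, 6, 7, 8}


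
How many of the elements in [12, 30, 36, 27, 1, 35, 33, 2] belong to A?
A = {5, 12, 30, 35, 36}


Set A = {5, 12, 30, 35, 36}
Candidates: [12, 30, 36, 27, 1, 35, 33, 2]
Check each candidate:
12 ∈ A, 30 ∈ A, 36 ∈ A, 27 ∉ A, 1 ∉ A, 35 ∈ A, 33 ∉ A, 2 ∉ A
Count of candidates in A: 4

4


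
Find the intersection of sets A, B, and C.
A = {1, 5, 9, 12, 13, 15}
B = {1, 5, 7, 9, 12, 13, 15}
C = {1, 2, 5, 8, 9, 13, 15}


Set A = {1, 5, 9, 12, 13, 15}
Set B = {1, 5, 7, 9, 12, 13, 15}
Set C = {1, 2, 5, 8, 9, 13, 15}
First, A ∩ B = {1, 5, 9, 12, 13, 15}
Then, (A ∩ B) ∩ C = {1, 5, 9, 13, 15}

{1, 5, 9, 13, 15}


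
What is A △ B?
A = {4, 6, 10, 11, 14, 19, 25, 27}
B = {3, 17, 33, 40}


Set A = {4, 6, 10, 11, 14, 19, 25, 27}
Set B = {3, 17, 33, 40}
A △ B = (A \ B) ∪ (B \ A)
Elements in A but not B: {4, 6, 10, 11, 14, 19, 25, 27}
Elements in B but not A: {3, 17, 33, 40}
A △ B = {3, 4, 6, 10, 11, 14, 17, 19, 25, 27, 33, 40}

{3, 4, 6, 10, 11, 14, 17, 19, 25, 27, 33, 40}


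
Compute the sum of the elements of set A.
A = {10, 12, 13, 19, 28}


Set A = {10, 12, 13, 19, 28}
Sum = 10 + 12 + 13 + 19 + 28 = 82

82


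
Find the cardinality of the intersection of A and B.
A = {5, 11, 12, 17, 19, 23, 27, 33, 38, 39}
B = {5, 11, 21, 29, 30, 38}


Set A = {5, 11, 12, 17, 19, 23, 27, 33, 38, 39}
Set B = {5, 11, 21, 29, 30, 38}
A ∩ B = {5, 11, 38}
|A ∩ B| = 3

3


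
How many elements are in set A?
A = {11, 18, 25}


Set A = {11, 18, 25}
Listing elements: 11, 18, 25
Counting: 3 elements
|A| = 3

3


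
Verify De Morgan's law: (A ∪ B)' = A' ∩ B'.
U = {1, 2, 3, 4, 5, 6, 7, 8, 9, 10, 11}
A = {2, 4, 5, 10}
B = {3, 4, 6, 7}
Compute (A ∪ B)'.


U = {1, 2, 3, 4, 5, 6, 7, 8, 9, 10, 11}
A = {2, 4, 5, 10}, B = {3, 4, 6, 7}
A ∪ B = {2, 3, 4, 5, 6, 7, 10}
(A ∪ B)' = U \ (A ∪ B) = {1, 8, 9, 11}
Verification via A' ∩ B': A' = {1, 3, 6, 7, 8, 9, 11}, B' = {1, 2, 5, 8, 9, 10, 11}
A' ∩ B' = {1, 8, 9, 11} ✓

{1, 8, 9, 11}


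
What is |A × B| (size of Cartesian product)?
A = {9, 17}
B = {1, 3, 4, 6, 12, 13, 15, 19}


Set A = {9, 17} has 2 elements.
Set B = {1, 3, 4, 6, 12, 13, 15, 19} has 8 elements.
|A × B| = |A| × |B| = 2 × 8 = 16

16


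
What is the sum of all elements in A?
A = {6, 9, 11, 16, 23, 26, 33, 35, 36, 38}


Set A = {6, 9, 11, 16, 23, 26, 33, 35, 36, 38}
Sum = 6 + 9 + 11 + 16 + 23 + 26 + 33 + 35 + 36 + 38 = 233

233


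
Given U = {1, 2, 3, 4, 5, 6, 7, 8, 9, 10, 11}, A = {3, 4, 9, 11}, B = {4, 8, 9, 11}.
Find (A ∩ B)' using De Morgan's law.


U = {1, 2, 3, 4, 5, 6, 7, 8, 9, 10, 11}
A = {3, 4, 9, 11}, B = {4, 8, 9, 11}
A ∩ B = {4, 9, 11}
(A ∩ B)' = U \ (A ∩ B) = {1, 2, 3, 5, 6, 7, 8, 10}
Verification via A' ∪ B': A' = {1, 2, 5, 6, 7, 8, 10}, B' = {1, 2, 3, 5, 6, 7, 10}
A' ∪ B' = {1, 2, 3, 5, 6, 7, 8, 10} ✓

{1, 2, 3, 5, 6, 7, 8, 10}


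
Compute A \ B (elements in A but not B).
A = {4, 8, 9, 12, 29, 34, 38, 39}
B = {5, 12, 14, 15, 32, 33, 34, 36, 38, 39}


Set A = {4, 8, 9, 12, 29, 34, 38, 39}
Set B = {5, 12, 14, 15, 32, 33, 34, 36, 38, 39}
A \ B includes elements in A that are not in B.
Check each element of A:
4 (not in B, keep), 8 (not in B, keep), 9 (not in B, keep), 12 (in B, remove), 29 (not in B, keep), 34 (in B, remove), 38 (in B, remove), 39 (in B, remove)
A \ B = {4, 8, 9, 29}

{4, 8, 9, 29}


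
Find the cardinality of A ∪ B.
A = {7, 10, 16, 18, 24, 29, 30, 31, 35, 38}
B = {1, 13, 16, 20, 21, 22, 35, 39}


Set A = {7, 10, 16, 18, 24, 29, 30, 31, 35, 38}, |A| = 10
Set B = {1, 13, 16, 20, 21, 22, 35, 39}, |B| = 8
A ∩ B = {16, 35}, |A ∩ B| = 2
|A ∪ B| = |A| + |B| - |A ∩ B| = 10 + 8 - 2 = 16

16


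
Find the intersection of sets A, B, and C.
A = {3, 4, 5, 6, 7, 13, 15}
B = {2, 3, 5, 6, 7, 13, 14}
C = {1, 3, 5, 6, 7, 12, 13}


Set A = {3, 4, 5, 6, 7, 13, 15}
Set B = {2, 3, 5, 6, 7, 13, 14}
Set C = {1, 3, 5, 6, 7, 12, 13}
First, A ∩ B = {3, 5, 6, 7, 13}
Then, (A ∩ B) ∩ C = {3, 5, 6, 7, 13}

{3, 5, 6, 7, 13}


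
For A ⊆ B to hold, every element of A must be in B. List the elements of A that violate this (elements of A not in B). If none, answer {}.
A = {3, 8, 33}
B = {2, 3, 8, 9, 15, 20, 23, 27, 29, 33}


Set A = {3, 8, 33}
Set B = {2, 3, 8, 9, 15, 20, 23, 27, 29, 33}
Check each element of A against B:
3 ∈ B, 8 ∈ B, 33 ∈ B
Elements of A not in B: {}

{}


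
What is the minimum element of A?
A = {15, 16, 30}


Set A = {15, 16, 30}
Elements in ascending order: 15, 16, 30
The smallest element is 15.

15


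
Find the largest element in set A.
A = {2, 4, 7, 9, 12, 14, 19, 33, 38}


Set A = {2, 4, 7, 9, 12, 14, 19, 33, 38}
Elements in ascending order: 2, 4, 7, 9, 12, 14, 19, 33, 38
The largest element is 38.

38


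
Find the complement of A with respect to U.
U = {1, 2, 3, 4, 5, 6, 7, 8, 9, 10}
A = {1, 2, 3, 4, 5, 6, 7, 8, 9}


Universal set U = {1, 2, 3, 4, 5, 6, 7, 8, 9, 10}
Set A = {1, 2, 3, 4, 5, 6, 7, 8, 9}
A' = U \ A = elements in U but not in A
Checking each element of U:
1 (in A, exclude), 2 (in A, exclude), 3 (in A, exclude), 4 (in A, exclude), 5 (in A, exclude), 6 (in A, exclude), 7 (in A, exclude), 8 (in A, exclude), 9 (in A, exclude), 10 (not in A, include)
A' = {10}

{10}


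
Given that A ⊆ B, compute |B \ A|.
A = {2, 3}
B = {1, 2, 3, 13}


Set A = {2, 3}, |A| = 2
Set B = {1, 2, 3, 13}, |B| = 4
Since A ⊆ B: B \ A = {1, 13}
|B| - |A| = 4 - 2 = 2

2


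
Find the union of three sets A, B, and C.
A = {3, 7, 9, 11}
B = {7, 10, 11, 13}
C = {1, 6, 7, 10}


Set A = {3, 7, 9, 11}
Set B = {7, 10, 11, 13}
Set C = {1, 6, 7, 10}
First, A ∪ B = {3, 7, 9, 10, 11, 13}
Then, (A ∪ B) ∪ C = {1, 3, 6, 7, 9, 10, 11, 13}

{1, 3, 6, 7, 9, 10, 11, 13}


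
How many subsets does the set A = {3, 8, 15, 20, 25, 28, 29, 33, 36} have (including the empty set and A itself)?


Set A = {3, 8, 15, 20, 25, 28, 29, 33, 36}
|A| = 9
The power set P(A) contains all subsets of A.
|P(A)| = 2^|A| = 2^9 = 512

512


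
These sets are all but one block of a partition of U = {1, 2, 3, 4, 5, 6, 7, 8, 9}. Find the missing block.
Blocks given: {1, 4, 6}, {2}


U = {1, 2, 3, 4, 5, 6, 7, 8, 9}
Shown blocks: {1, 4, 6}, {2}
A partition's blocks are pairwise disjoint and cover U, so the missing block = U \ (union of shown blocks).
Union of shown blocks: {1, 2, 4, 6}
Missing block = U \ (union) = {3, 5, 7, 8, 9}

{3, 5, 7, 8, 9}


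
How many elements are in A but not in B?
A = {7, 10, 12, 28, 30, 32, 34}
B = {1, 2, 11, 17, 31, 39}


Set A = {7, 10, 12, 28, 30, 32, 34}
Set B = {1, 2, 11, 17, 31, 39}
A \ B = {7, 10, 12, 28, 30, 32, 34}
|A \ B| = 7

7


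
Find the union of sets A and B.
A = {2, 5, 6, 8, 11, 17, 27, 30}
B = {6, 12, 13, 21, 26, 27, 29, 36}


Set A = {2, 5, 6, 8, 11, 17, 27, 30}
Set B = {6, 12, 13, 21, 26, 27, 29, 36}
A ∪ B includes all elements in either set.
Elements from A: {2, 5, 6, 8, 11, 17, 27, 30}
Elements from B not already included: {12, 13, 21, 26, 29, 36}
A ∪ B = {2, 5, 6, 8, 11, 12, 13, 17, 21, 26, 27, 29, 30, 36}

{2, 5, 6, 8, 11, 12, 13, 17, 21, 26, 27, 29, 30, 36}


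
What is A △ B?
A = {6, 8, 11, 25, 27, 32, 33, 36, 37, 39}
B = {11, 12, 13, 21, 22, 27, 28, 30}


Set A = {6, 8, 11, 25, 27, 32, 33, 36, 37, 39}
Set B = {11, 12, 13, 21, 22, 27, 28, 30}
A △ B = (A \ B) ∪ (B \ A)
Elements in A but not B: {6, 8, 25, 32, 33, 36, 37, 39}
Elements in B but not A: {12, 13, 21, 22, 28, 30}
A △ B = {6, 8, 12, 13, 21, 22, 25, 28, 30, 32, 33, 36, 37, 39}

{6, 8, 12, 13, 21, 22, 25, 28, 30, 32, 33, 36, 37, 39}


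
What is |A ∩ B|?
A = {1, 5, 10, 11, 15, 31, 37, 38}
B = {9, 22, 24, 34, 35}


Set A = {1, 5, 10, 11, 15, 31, 37, 38}
Set B = {9, 22, 24, 34, 35}
A ∩ B = {}
|A ∩ B| = 0

0


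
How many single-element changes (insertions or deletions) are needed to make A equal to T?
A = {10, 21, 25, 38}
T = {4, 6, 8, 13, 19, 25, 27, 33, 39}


Set A = {10, 21, 25, 38}
Set T = {4, 6, 8, 13, 19, 25, 27, 33, 39}
Elements to remove from A (in A, not in T): {10, 21, 38} → 3 removals
Elements to add to A (in T, not in A): {4, 6, 8, 13, 19, 27, 33, 39} → 8 additions
Total edits = 3 + 8 = 11

11


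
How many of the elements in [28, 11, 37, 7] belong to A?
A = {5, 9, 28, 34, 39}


Set A = {5, 9, 28, 34, 39}
Candidates: [28, 11, 37, 7]
Check each candidate:
28 ∈ A, 11 ∉ A, 37 ∉ A, 7 ∉ A
Count of candidates in A: 1

1


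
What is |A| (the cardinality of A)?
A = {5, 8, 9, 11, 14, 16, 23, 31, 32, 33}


Set A = {5, 8, 9, 11, 14, 16, 23, 31, 32, 33}
Listing elements: 5, 8, 9, 11, 14, 16, 23, 31, 32, 33
Counting: 10 elements
|A| = 10

10


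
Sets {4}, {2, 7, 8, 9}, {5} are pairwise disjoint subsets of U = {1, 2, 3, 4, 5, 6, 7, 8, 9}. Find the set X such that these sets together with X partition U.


U = {1, 2, 3, 4, 5, 6, 7, 8, 9}
Shown blocks: {4}, {2, 7, 8, 9}, {5}
A partition's blocks are pairwise disjoint and cover U, so the missing block = U \ (union of shown blocks).
Union of shown blocks: {2, 4, 5, 7, 8, 9}
Missing block = U \ (union) = {1, 3, 6}

{1, 3, 6}


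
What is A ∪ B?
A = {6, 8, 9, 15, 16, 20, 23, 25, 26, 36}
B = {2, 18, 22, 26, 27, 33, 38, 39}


Set A = {6, 8, 9, 15, 16, 20, 23, 25, 26, 36}
Set B = {2, 18, 22, 26, 27, 33, 38, 39}
A ∪ B includes all elements in either set.
Elements from A: {6, 8, 9, 15, 16, 20, 23, 25, 26, 36}
Elements from B not already included: {2, 18, 22, 27, 33, 38, 39}
A ∪ B = {2, 6, 8, 9, 15, 16, 18, 20, 22, 23, 25, 26, 27, 33, 36, 38, 39}

{2, 6, 8, 9, 15, 16, 18, 20, 22, 23, 25, 26, 27, 33, 36, 38, 39}


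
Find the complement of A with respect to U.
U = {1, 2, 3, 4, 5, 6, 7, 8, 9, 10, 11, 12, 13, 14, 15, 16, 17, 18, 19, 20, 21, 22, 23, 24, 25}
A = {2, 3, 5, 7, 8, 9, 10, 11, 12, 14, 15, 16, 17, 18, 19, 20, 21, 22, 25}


Universal set U = {1, 2, 3, 4, 5, 6, 7, 8, 9, 10, 11, 12, 13, 14, 15, 16, 17, 18, 19, 20, 21, 22, 23, 24, 25}
Set A = {2, 3, 5, 7, 8, 9, 10, 11, 12, 14, 15, 16, 17, 18, 19, 20, 21, 22, 25}
A' = U \ A = elements in U but not in A
Checking each element of U:
1 (not in A, include), 2 (in A, exclude), 3 (in A, exclude), 4 (not in A, include), 5 (in A, exclude), 6 (not in A, include), 7 (in A, exclude), 8 (in A, exclude), 9 (in A, exclude), 10 (in A, exclude), 11 (in A, exclude), 12 (in A, exclude), 13 (not in A, include), 14 (in A, exclude), 15 (in A, exclude), 16 (in A, exclude), 17 (in A, exclude), 18 (in A, exclude), 19 (in A, exclude), 20 (in A, exclude), 21 (in A, exclude), 22 (in A, exclude), 23 (not in A, include), 24 (not in A, include), 25 (in A, exclude)
A' = {1, 4, 6, 13, 23, 24}

{1, 4, 6, 13, 23, 24}


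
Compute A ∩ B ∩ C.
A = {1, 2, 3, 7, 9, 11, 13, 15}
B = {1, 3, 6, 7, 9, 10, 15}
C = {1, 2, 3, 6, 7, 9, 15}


Set A = {1, 2, 3, 7, 9, 11, 13, 15}
Set B = {1, 3, 6, 7, 9, 10, 15}
Set C = {1, 2, 3, 6, 7, 9, 15}
First, A ∩ B = {1, 3, 7, 9, 15}
Then, (A ∩ B) ∩ C = {1, 3, 7, 9, 15}

{1, 3, 7, 9, 15}


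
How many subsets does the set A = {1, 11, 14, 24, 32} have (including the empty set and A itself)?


Set A = {1, 11, 14, 24, 32}
|A| = 5
The power set P(A) contains all subsets of A.
|P(A)| = 2^|A| = 2^5 = 32

32


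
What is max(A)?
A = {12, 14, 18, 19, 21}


Set A = {12, 14, 18, 19, 21}
Elements in ascending order: 12, 14, 18, 19, 21
The largest element is 21.

21


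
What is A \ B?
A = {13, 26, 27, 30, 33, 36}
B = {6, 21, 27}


Set A = {13, 26, 27, 30, 33, 36}
Set B = {6, 21, 27}
A \ B includes elements in A that are not in B.
Check each element of A:
13 (not in B, keep), 26 (not in B, keep), 27 (in B, remove), 30 (not in B, keep), 33 (not in B, keep), 36 (not in B, keep)
A \ B = {13, 26, 30, 33, 36}

{13, 26, 30, 33, 36}


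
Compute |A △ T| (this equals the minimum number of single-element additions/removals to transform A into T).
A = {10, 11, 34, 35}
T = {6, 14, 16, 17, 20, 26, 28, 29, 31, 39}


Set A = {10, 11, 34, 35}
Set T = {6, 14, 16, 17, 20, 26, 28, 29, 31, 39}
Elements to remove from A (in A, not in T): {10, 11, 34, 35} → 4 removals
Elements to add to A (in T, not in A): {6, 14, 16, 17, 20, 26, 28, 29, 31, 39} → 10 additions
Total edits = 4 + 10 = 14

14


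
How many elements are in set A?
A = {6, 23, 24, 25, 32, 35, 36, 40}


Set A = {6, 23, 24, 25, 32, 35, 36, 40}
Listing elements: 6, 23, 24, 25, 32, 35, 36, 40
Counting: 8 elements
|A| = 8

8


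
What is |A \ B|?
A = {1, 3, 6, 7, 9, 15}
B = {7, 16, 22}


Set A = {1, 3, 6, 7, 9, 15}
Set B = {7, 16, 22}
A \ B = {1, 3, 6, 9, 15}
|A \ B| = 5

5


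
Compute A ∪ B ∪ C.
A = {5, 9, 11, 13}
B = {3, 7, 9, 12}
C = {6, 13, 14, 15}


Set A = {5, 9, 11, 13}
Set B = {3, 7, 9, 12}
Set C = {6, 13, 14, 15}
First, A ∪ B = {3, 5, 7, 9, 11, 12, 13}
Then, (A ∪ B) ∪ C = {3, 5, 6, 7, 9, 11, 12, 13, 14, 15}

{3, 5, 6, 7, 9, 11, 12, 13, 14, 15}


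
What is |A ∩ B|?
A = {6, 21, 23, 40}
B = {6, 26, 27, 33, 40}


Set A = {6, 21, 23, 40}
Set B = {6, 26, 27, 33, 40}
A ∩ B = {6, 40}
|A ∩ B| = 2

2


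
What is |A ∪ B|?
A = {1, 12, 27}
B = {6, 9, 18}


Set A = {1, 12, 27}, |A| = 3
Set B = {6, 9, 18}, |B| = 3
A ∩ B = {}, |A ∩ B| = 0
|A ∪ B| = |A| + |B| - |A ∩ B| = 3 + 3 - 0 = 6

6


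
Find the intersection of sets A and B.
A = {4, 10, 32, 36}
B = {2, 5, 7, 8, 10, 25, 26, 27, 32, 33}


Set A = {4, 10, 32, 36}
Set B = {2, 5, 7, 8, 10, 25, 26, 27, 32, 33}
A ∩ B includes only elements in both sets.
Check each element of A against B:
4 ✗, 10 ✓, 32 ✓, 36 ✗
A ∩ B = {10, 32}

{10, 32}


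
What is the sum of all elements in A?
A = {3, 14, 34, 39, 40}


Set A = {3, 14, 34, 39, 40}
Sum = 3 + 14 + 34 + 39 + 40 = 130

130


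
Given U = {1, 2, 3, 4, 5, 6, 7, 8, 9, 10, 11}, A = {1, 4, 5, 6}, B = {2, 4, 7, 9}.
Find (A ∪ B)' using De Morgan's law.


U = {1, 2, 3, 4, 5, 6, 7, 8, 9, 10, 11}
A = {1, 4, 5, 6}, B = {2, 4, 7, 9}
A ∪ B = {1, 2, 4, 5, 6, 7, 9}
(A ∪ B)' = U \ (A ∪ B) = {3, 8, 10, 11}
Verification via A' ∩ B': A' = {2, 3, 7, 8, 9, 10, 11}, B' = {1, 3, 5, 6, 8, 10, 11}
A' ∩ B' = {3, 8, 10, 11} ✓

{3, 8, 10, 11}


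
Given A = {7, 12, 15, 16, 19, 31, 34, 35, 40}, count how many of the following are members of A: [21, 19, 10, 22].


Set A = {7, 12, 15, 16, 19, 31, 34, 35, 40}
Candidates: [21, 19, 10, 22]
Check each candidate:
21 ∉ A, 19 ∈ A, 10 ∉ A, 22 ∉ A
Count of candidates in A: 1

1


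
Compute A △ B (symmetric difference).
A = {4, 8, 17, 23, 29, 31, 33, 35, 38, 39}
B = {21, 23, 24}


Set A = {4, 8, 17, 23, 29, 31, 33, 35, 38, 39}
Set B = {21, 23, 24}
A △ B = (A \ B) ∪ (B \ A)
Elements in A but not B: {4, 8, 17, 29, 31, 33, 35, 38, 39}
Elements in B but not A: {21, 24}
A △ B = {4, 8, 17, 21, 24, 29, 31, 33, 35, 38, 39}

{4, 8, 17, 21, 24, 29, 31, 33, 35, 38, 39}


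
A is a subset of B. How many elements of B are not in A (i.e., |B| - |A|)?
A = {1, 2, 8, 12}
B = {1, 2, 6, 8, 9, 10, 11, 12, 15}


Set A = {1, 2, 8, 12}, |A| = 4
Set B = {1, 2, 6, 8, 9, 10, 11, 12, 15}, |B| = 9
Since A ⊆ B: B \ A = {6, 9, 10, 11, 15}
|B| - |A| = 9 - 4 = 5

5


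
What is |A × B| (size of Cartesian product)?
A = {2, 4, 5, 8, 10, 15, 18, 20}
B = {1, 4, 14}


Set A = {2, 4, 5, 8, 10, 15, 18, 20} has 8 elements.
Set B = {1, 4, 14} has 3 elements.
|A × B| = |A| × |B| = 8 × 3 = 24

24


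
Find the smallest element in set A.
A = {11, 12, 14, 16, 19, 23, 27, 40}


Set A = {11, 12, 14, 16, 19, 23, 27, 40}
Elements in ascending order: 11, 12, 14, 16, 19, 23, 27, 40
The smallest element is 11.

11


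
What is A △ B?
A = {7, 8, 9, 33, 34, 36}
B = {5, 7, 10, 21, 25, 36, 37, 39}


Set A = {7, 8, 9, 33, 34, 36}
Set B = {5, 7, 10, 21, 25, 36, 37, 39}
A △ B = (A \ B) ∪ (B \ A)
Elements in A but not B: {8, 9, 33, 34}
Elements in B but not A: {5, 10, 21, 25, 37, 39}
A △ B = {5, 8, 9, 10, 21, 25, 33, 34, 37, 39}

{5, 8, 9, 10, 21, 25, 33, 34, 37, 39}


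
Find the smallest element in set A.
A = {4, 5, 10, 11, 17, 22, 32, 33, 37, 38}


Set A = {4, 5, 10, 11, 17, 22, 32, 33, 37, 38}
Elements in ascending order: 4, 5, 10, 11, 17, 22, 32, 33, 37, 38
The smallest element is 4.

4


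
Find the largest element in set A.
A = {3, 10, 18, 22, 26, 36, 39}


Set A = {3, 10, 18, 22, 26, 36, 39}
Elements in ascending order: 3, 10, 18, 22, 26, 36, 39
The largest element is 39.

39


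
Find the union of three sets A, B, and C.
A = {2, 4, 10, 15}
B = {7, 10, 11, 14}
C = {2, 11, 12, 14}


Set A = {2, 4, 10, 15}
Set B = {7, 10, 11, 14}
Set C = {2, 11, 12, 14}
First, A ∪ B = {2, 4, 7, 10, 11, 14, 15}
Then, (A ∪ B) ∪ C = {2, 4, 7, 10, 11, 12, 14, 15}

{2, 4, 7, 10, 11, 12, 14, 15}


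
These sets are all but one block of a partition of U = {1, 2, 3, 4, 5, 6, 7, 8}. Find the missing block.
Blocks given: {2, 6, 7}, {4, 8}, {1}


U = {1, 2, 3, 4, 5, 6, 7, 8}
Shown blocks: {2, 6, 7}, {4, 8}, {1}
A partition's blocks are pairwise disjoint and cover U, so the missing block = U \ (union of shown blocks).
Union of shown blocks: {1, 2, 4, 6, 7, 8}
Missing block = U \ (union) = {3, 5}

{3, 5}


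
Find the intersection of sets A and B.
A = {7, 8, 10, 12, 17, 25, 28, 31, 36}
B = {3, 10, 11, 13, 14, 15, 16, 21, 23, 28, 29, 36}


Set A = {7, 8, 10, 12, 17, 25, 28, 31, 36}
Set B = {3, 10, 11, 13, 14, 15, 16, 21, 23, 28, 29, 36}
A ∩ B includes only elements in both sets.
Check each element of A against B:
7 ✗, 8 ✗, 10 ✓, 12 ✗, 17 ✗, 25 ✗, 28 ✓, 31 ✗, 36 ✓
A ∩ B = {10, 28, 36}

{10, 28, 36}


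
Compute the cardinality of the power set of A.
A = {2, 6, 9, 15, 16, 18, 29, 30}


Set A = {2, 6, 9, 15, 16, 18, 29, 30}
|A| = 8
The power set P(A) contains all subsets of A.
|P(A)| = 2^|A| = 2^8 = 256

256


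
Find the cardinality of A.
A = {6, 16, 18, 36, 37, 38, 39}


Set A = {6, 16, 18, 36, 37, 38, 39}
Listing elements: 6, 16, 18, 36, 37, 38, 39
Counting: 7 elements
|A| = 7

7


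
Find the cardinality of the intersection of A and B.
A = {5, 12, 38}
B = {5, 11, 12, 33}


Set A = {5, 12, 38}
Set B = {5, 11, 12, 33}
A ∩ B = {5, 12}
|A ∩ B| = 2

2


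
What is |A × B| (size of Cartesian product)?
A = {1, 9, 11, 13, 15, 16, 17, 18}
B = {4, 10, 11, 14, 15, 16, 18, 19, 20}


Set A = {1, 9, 11, 13, 15, 16, 17, 18} has 8 elements.
Set B = {4, 10, 11, 14, 15, 16, 18, 19, 20} has 9 elements.
|A × B| = |A| × |B| = 8 × 9 = 72

72


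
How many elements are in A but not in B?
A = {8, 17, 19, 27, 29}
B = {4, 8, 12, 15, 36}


Set A = {8, 17, 19, 27, 29}
Set B = {4, 8, 12, 15, 36}
A \ B = {17, 19, 27, 29}
|A \ B| = 4

4


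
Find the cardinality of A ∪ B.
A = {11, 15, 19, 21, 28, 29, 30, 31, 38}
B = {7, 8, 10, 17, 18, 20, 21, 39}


Set A = {11, 15, 19, 21, 28, 29, 30, 31, 38}, |A| = 9
Set B = {7, 8, 10, 17, 18, 20, 21, 39}, |B| = 8
A ∩ B = {21}, |A ∩ B| = 1
|A ∪ B| = |A| + |B| - |A ∩ B| = 9 + 8 - 1 = 16

16


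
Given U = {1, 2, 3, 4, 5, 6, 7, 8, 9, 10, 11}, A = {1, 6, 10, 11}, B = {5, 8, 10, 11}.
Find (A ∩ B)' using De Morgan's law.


U = {1, 2, 3, 4, 5, 6, 7, 8, 9, 10, 11}
A = {1, 6, 10, 11}, B = {5, 8, 10, 11}
A ∩ B = {10, 11}
(A ∩ B)' = U \ (A ∩ B) = {1, 2, 3, 4, 5, 6, 7, 8, 9}
Verification via A' ∪ B': A' = {2, 3, 4, 5, 7, 8, 9}, B' = {1, 2, 3, 4, 6, 7, 9}
A' ∪ B' = {1, 2, 3, 4, 5, 6, 7, 8, 9} ✓

{1, 2, 3, 4, 5, 6, 7, 8, 9}


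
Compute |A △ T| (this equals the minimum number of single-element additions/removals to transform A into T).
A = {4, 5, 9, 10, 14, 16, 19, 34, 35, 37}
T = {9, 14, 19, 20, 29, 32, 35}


Set A = {4, 5, 9, 10, 14, 16, 19, 34, 35, 37}
Set T = {9, 14, 19, 20, 29, 32, 35}
Elements to remove from A (in A, not in T): {4, 5, 10, 16, 34, 37} → 6 removals
Elements to add to A (in T, not in A): {20, 29, 32} → 3 additions
Total edits = 6 + 3 = 9

9


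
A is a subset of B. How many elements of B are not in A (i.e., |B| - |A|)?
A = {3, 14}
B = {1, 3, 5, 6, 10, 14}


Set A = {3, 14}, |A| = 2
Set B = {1, 3, 5, 6, 10, 14}, |B| = 6
Since A ⊆ B: B \ A = {1, 5, 6, 10}
|B| - |A| = 6 - 2 = 4

4


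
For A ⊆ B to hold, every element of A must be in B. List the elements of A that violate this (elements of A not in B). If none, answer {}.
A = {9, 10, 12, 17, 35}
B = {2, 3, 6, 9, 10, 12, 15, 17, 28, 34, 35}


Set A = {9, 10, 12, 17, 35}
Set B = {2, 3, 6, 9, 10, 12, 15, 17, 28, 34, 35}
Check each element of A against B:
9 ∈ B, 10 ∈ B, 12 ∈ B, 17 ∈ B, 35 ∈ B
Elements of A not in B: {}

{}


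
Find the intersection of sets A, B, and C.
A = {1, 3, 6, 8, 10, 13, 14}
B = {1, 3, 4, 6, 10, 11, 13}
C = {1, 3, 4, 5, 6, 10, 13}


Set A = {1, 3, 6, 8, 10, 13, 14}
Set B = {1, 3, 4, 6, 10, 11, 13}
Set C = {1, 3, 4, 5, 6, 10, 13}
First, A ∩ B = {1, 3, 6, 10, 13}
Then, (A ∩ B) ∩ C = {1, 3, 6, 10, 13}

{1, 3, 6, 10, 13}


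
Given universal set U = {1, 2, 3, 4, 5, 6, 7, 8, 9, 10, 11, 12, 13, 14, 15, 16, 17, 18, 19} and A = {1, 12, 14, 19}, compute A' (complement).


Universal set U = {1, 2, 3, 4, 5, 6, 7, 8, 9, 10, 11, 12, 13, 14, 15, 16, 17, 18, 19}
Set A = {1, 12, 14, 19}
A' = U \ A = elements in U but not in A
Checking each element of U:
1 (in A, exclude), 2 (not in A, include), 3 (not in A, include), 4 (not in A, include), 5 (not in A, include), 6 (not in A, include), 7 (not in A, include), 8 (not in A, include), 9 (not in A, include), 10 (not in A, include), 11 (not in A, include), 12 (in A, exclude), 13 (not in A, include), 14 (in A, exclude), 15 (not in A, include), 16 (not in A, include), 17 (not in A, include), 18 (not in A, include), 19 (in A, exclude)
A' = {2, 3, 4, 5, 6, 7, 8, 9, 10, 11, 13, 15, 16, 17, 18}

{2, 3, 4, 5, 6, 7, 8, 9, 10, 11, 13, 15, 16, 17, 18}


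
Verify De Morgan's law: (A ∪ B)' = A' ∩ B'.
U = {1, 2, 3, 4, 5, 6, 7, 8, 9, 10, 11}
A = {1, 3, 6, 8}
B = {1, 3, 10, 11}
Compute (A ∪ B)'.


U = {1, 2, 3, 4, 5, 6, 7, 8, 9, 10, 11}
A = {1, 3, 6, 8}, B = {1, 3, 10, 11}
A ∪ B = {1, 3, 6, 8, 10, 11}
(A ∪ B)' = U \ (A ∪ B) = {2, 4, 5, 7, 9}
Verification via A' ∩ B': A' = {2, 4, 5, 7, 9, 10, 11}, B' = {2, 4, 5, 6, 7, 8, 9}
A' ∩ B' = {2, 4, 5, 7, 9} ✓

{2, 4, 5, 7, 9}


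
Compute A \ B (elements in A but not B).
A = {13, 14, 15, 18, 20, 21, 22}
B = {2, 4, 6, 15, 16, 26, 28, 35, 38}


Set A = {13, 14, 15, 18, 20, 21, 22}
Set B = {2, 4, 6, 15, 16, 26, 28, 35, 38}
A \ B includes elements in A that are not in B.
Check each element of A:
13 (not in B, keep), 14 (not in B, keep), 15 (in B, remove), 18 (not in B, keep), 20 (not in B, keep), 21 (not in B, keep), 22 (not in B, keep)
A \ B = {13, 14, 18, 20, 21, 22}

{13, 14, 18, 20, 21, 22}


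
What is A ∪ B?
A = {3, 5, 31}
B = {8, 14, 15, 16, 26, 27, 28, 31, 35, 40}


Set A = {3, 5, 31}
Set B = {8, 14, 15, 16, 26, 27, 28, 31, 35, 40}
A ∪ B includes all elements in either set.
Elements from A: {3, 5, 31}
Elements from B not already included: {8, 14, 15, 16, 26, 27, 28, 35, 40}
A ∪ B = {3, 5, 8, 14, 15, 16, 26, 27, 28, 31, 35, 40}

{3, 5, 8, 14, 15, 16, 26, 27, 28, 31, 35, 40}


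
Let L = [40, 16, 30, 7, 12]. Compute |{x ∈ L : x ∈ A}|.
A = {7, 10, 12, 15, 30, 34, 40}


Set A = {7, 10, 12, 15, 30, 34, 40}
Candidates: [40, 16, 30, 7, 12]
Check each candidate:
40 ∈ A, 16 ∉ A, 30 ∈ A, 7 ∈ A, 12 ∈ A
Count of candidates in A: 4

4


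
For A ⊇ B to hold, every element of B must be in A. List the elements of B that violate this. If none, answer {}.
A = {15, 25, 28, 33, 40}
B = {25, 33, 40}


Set A = {15, 25, 28, 33, 40}
Set B = {25, 33, 40}
Check each element of B against A:
25 ∈ A, 33 ∈ A, 40 ∈ A
Elements of B not in A: {}

{}


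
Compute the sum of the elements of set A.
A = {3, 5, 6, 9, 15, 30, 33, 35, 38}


Set A = {3, 5, 6, 9, 15, 30, 33, 35, 38}
Sum = 3 + 5 + 6 + 9 + 15 + 30 + 33 + 35 + 38 = 174

174


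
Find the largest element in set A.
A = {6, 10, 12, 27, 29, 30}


Set A = {6, 10, 12, 27, 29, 30}
Elements in ascending order: 6, 10, 12, 27, 29, 30
The largest element is 30.

30


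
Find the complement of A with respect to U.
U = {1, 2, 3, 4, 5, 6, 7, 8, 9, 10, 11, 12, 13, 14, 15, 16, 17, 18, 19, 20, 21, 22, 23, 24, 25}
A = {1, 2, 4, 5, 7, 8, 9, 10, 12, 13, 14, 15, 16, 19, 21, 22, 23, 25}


Universal set U = {1, 2, 3, 4, 5, 6, 7, 8, 9, 10, 11, 12, 13, 14, 15, 16, 17, 18, 19, 20, 21, 22, 23, 24, 25}
Set A = {1, 2, 4, 5, 7, 8, 9, 10, 12, 13, 14, 15, 16, 19, 21, 22, 23, 25}
A' = U \ A = elements in U but not in A
Checking each element of U:
1 (in A, exclude), 2 (in A, exclude), 3 (not in A, include), 4 (in A, exclude), 5 (in A, exclude), 6 (not in A, include), 7 (in A, exclude), 8 (in A, exclude), 9 (in A, exclude), 10 (in A, exclude), 11 (not in A, include), 12 (in A, exclude), 13 (in A, exclude), 14 (in A, exclude), 15 (in A, exclude), 16 (in A, exclude), 17 (not in A, include), 18 (not in A, include), 19 (in A, exclude), 20 (not in A, include), 21 (in A, exclude), 22 (in A, exclude), 23 (in A, exclude), 24 (not in A, include), 25 (in A, exclude)
A' = {3, 6, 11, 17, 18, 20, 24}

{3, 6, 11, 17, 18, 20, 24}


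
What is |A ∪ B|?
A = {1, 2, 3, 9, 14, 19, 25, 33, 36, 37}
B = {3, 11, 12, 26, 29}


Set A = {1, 2, 3, 9, 14, 19, 25, 33, 36, 37}, |A| = 10
Set B = {3, 11, 12, 26, 29}, |B| = 5
A ∩ B = {3}, |A ∩ B| = 1
|A ∪ B| = |A| + |B| - |A ∩ B| = 10 + 5 - 1 = 14

14


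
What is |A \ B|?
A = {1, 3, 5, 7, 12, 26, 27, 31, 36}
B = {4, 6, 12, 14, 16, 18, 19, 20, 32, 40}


Set A = {1, 3, 5, 7, 12, 26, 27, 31, 36}
Set B = {4, 6, 12, 14, 16, 18, 19, 20, 32, 40}
A \ B = {1, 3, 5, 7, 26, 27, 31, 36}
|A \ B| = 8

8


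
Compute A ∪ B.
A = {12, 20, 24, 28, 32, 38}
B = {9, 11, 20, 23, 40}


Set A = {12, 20, 24, 28, 32, 38}
Set B = {9, 11, 20, 23, 40}
A ∪ B includes all elements in either set.
Elements from A: {12, 20, 24, 28, 32, 38}
Elements from B not already included: {9, 11, 23, 40}
A ∪ B = {9, 11, 12, 20, 23, 24, 28, 32, 38, 40}

{9, 11, 12, 20, 23, 24, 28, 32, 38, 40}


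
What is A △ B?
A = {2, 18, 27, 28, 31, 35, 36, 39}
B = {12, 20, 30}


Set A = {2, 18, 27, 28, 31, 35, 36, 39}
Set B = {12, 20, 30}
A △ B = (A \ B) ∪ (B \ A)
Elements in A but not B: {2, 18, 27, 28, 31, 35, 36, 39}
Elements in B but not A: {12, 20, 30}
A △ B = {2, 12, 18, 20, 27, 28, 30, 31, 35, 36, 39}

{2, 12, 18, 20, 27, 28, 30, 31, 35, 36, 39}


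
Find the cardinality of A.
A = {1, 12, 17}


Set A = {1, 12, 17}
Listing elements: 1, 12, 17
Counting: 3 elements
|A| = 3

3


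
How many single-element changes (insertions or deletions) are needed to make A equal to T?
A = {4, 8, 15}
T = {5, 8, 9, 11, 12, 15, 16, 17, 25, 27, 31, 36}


Set A = {4, 8, 15}
Set T = {5, 8, 9, 11, 12, 15, 16, 17, 25, 27, 31, 36}
Elements to remove from A (in A, not in T): {4} → 1 removals
Elements to add to A (in T, not in A): {5, 9, 11, 12, 16, 17, 25, 27, 31, 36} → 10 additions
Total edits = 1 + 10 = 11

11


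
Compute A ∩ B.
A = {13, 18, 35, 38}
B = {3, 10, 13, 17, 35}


Set A = {13, 18, 35, 38}
Set B = {3, 10, 13, 17, 35}
A ∩ B includes only elements in both sets.
Check each element of A against B:
13 ✓, 18 ✗, 35 ✓, 38 ✗
A ∩ B = {13, 35}

{13, 35}


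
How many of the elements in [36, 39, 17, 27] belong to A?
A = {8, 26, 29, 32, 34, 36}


Set A = {8, 26, 29, 32, 34, 36}
Candidates: [36, 39, 17, 27]
Check each candidate:
36 ∈ A, 39 ∉ A, 17 ∉ A, 27 ∉ A
Count of candidates in A: 1

1


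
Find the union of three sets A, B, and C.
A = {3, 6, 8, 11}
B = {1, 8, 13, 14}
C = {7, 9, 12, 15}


Set A = {3, 6, 8, 11}
Set B = {1, 8, 13, 14}
Set C = {7, 9, 12, 15}
First, A ∪ B = {1, 3, 6, 8, 11, 13, 14}
Then, (A ∪ B) ∪ C = {1, 3, 6, 7, 8, 9, 11, 12, 13, 14, 15}

{1, 3, 6, 7, 8, 9, 11, 12, 13, 14, 15}


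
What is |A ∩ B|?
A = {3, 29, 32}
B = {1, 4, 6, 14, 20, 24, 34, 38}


Set A = {3, 29, 32}
Set B = {1, 4, 6, 14, 20, 24, 34, 38}
A ∩ B = {}
|A ∩ B| = 0

0


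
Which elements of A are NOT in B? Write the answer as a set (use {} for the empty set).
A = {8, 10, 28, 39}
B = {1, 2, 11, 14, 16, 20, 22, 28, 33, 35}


Set A = {8, 10, 28, 39}
Set B = {1, 2, 11, 14, 16, 20, 22, 28, 33, 35}
Check each element of A against B:
8 ∉ B (include), 10 ∉ B (include), 28 ∈ B, 39 ∉ B (include)
Elements of A not in B: {8, 10, 39}

{8, 10, 39}


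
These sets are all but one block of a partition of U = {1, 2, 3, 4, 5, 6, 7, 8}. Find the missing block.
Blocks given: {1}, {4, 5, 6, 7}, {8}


U = {1, 2, 3, 4, 5, 6, 7, 8}
Shown blocks: {1}, {4, 5, 6, 7}, {8}
A partition's blocks are pairwise disjoint and cover U, so the missing block = U \ (union of shown blocks).
Union of shown blocks: {1, 4, 5, 6, 7, 8}
Missing block = U \ (union) = {2, 3}

{2, 3}


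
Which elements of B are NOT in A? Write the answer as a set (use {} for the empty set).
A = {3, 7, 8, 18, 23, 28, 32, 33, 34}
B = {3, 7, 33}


Set A = {3, 7, 8, 18, 23, 28, 32, 33, 34}
Set B = {3, 7, 33}
Check each element of B against A:
3 ∈ A, 7 ∈ A, 33 ∈ A
Elements of B not in A: {}

{}


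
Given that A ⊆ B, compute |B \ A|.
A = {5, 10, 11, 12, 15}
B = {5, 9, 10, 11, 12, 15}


Set A = {5, 10, 11, 12, 15}, |A| = 5
Set B = {5, 9, 10, 11, 12, 15}, |B| = 6
Since A ⊆ B: B \ A = {9}
|B| - |A| = 6 - 5 = 1

1


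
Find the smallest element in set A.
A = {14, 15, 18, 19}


Set A = {14, 15, 18, 19}
Elements in ascending order: 14, 15, 18, 19
The smallest element is 14.

14


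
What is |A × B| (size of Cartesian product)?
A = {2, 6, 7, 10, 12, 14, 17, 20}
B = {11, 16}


Set A = {2, 6, 7, 10, 12, 14, 17, 20} has 8 elements.
Set B = {11, 16} has 2 elements.
|A × B| = |A| × |B| = 8 × 2 = 16

16


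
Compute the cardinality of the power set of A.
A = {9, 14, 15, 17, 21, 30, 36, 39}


Set A = {9, 14, 15, 17, 21, 30, 36, 39}
|A| = 8
The power set P(A) contains all subsets of A.
|P(A)| = 2^|A| = 2^8 = 256

256


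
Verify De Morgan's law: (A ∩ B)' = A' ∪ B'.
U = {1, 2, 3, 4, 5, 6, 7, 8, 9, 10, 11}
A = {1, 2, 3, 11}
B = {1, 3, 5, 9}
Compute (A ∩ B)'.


U = {1, 2, 3, 4, 5, 6, 7, 8, 9, 10, 11}
A = {1, 2, 3, 11}, B = {1, 3, 5, 9}
A ∩ B = {1, 3}
(A ∩ B)' = U \ (A ∩ B) = {2, 4, 5, 6, 7, 8, 9, 10, 11}
Verification via A' ∪ B': A' = {4, 5, 6, 7, 8, 9, 10}, B' = {2, 4, 6, 7, 8, 10, 11}
A' ∪ B' = {2, 4, 5, 6, 7, 8, 9, 10, 11} ✓

{2, 4, 5, 6, 7, 8, 9, 10, 11}


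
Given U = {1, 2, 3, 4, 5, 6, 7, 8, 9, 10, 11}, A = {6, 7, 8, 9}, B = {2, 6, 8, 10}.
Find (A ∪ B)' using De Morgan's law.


U = {1, 2, 3, 4, 5, 6, 7, 8, 9, 10, 11}
A = {6, 7, 8, 9}, B = {2, 6, 8, 10}
A ∪ B = {2, 6, 7, 8, 9, 10}
(A ∪ B)' = U \ (A ∪ B) = {1, 3, 4, 5, 11}
Verification via A' ∩ B': A' = {1, 2, 3, 4, 5, 10, 11}, B' = {1, 3, 4, 5, 7, 9, 11}
A' ∩ B' = {1, 3, 4, 5, 11} ✓

{1, 3, 4, 5, 11}


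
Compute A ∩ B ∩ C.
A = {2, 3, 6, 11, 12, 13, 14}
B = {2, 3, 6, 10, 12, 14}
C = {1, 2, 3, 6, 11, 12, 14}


Set A = {2, 3, 6, 11, 12, 13, 14}
Set B = {2, 3, 6, 10, 12, 14}
Set C = {1, 2, 3, 6, 11, 12, 14}
First, A ∩ B = {2, 3, 6, 12, 14}
Then, (A ∩ B) ∩ C = {2, 3, 6, 12, 14}

{2, 3, 6, 12, 14}


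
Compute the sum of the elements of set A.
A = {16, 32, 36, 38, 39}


Set A = {16, 32, 36, 38, 39}
Sum = 16 + 32 + 36 + 38 + 39 = 161

161


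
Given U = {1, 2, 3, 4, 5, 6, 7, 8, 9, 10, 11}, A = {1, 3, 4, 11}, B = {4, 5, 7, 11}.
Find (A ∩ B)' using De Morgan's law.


U = {1, 2, 3, 4, 5, 6, 7, 8, 9, 10, 11}
A = {1, 3, 4, 11}, B = {4, 5, 7, 11}
A ∩ B = {4, 11}
(A ∩ B)' = U \ (A ∩ B) = {1, 2, 3, 5, 6, 7, 8, 9, 10}
Verification via A' ∪ B': A' = {2, 5, 6, 7, 8, 9, 10}, B' = {1, 2, 3, 6, 8, 9, 10}
A' ∪ B' = {1, 2, 3, 5, 6, 7, 8, 9, 10} ✓

{1, 2, 3, 5, 6, 7, 8, 9, 10}


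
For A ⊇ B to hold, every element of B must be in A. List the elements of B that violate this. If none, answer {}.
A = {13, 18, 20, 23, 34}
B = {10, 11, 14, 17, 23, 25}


Set A = {13, 18, 20, 23, 34}
Set B = {10, 11, 14, 17, 23, 25}
Check each element of B against A:
10 ∉ A (include), 11 ∉ A (include), 14 ∉ A (include), 17 ∉ A (include), 23 ∈ A, 25 ∉ A (include)
Elements of B not in A: {10, 11, 14, 17, 25}

{10, 11, 14, 17, 25}


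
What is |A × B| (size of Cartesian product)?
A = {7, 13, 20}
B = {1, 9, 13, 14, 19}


Set A = {7, 13, 20} has 3 elements.
Set B = {1, 9, 13, 14, 19} has 5 elements.
|A × B| = |A| × |B| = 3 × 5 = 15

15


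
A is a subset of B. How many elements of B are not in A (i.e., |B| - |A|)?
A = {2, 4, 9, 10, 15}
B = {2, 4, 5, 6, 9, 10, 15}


Set A = {2, 4, 9, 10, 15}, |A| = 5
Set B = {2, 4, 5, 6, 9, 10, 15}, |B| = 7
Since A ⊆ B: B \ A = {5, 6}
|B| - |A| = 7 - 5 = 2

2


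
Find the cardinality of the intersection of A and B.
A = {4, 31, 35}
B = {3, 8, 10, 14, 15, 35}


Set A = {4, 31, 35}
Set B = {3, 8, 10, 14, 15, 35}
A ∩ B = {35}
|A ∩ B| = 1

1


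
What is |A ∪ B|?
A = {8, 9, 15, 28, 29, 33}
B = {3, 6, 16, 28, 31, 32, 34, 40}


Set A = {8, 9, 15, 28, 29, 33}, |A| = 6
Set B = {3, 6, 16, 28, 31, 32, 34, 40}, |B| = 8
A ∩ B = {28}, |A ∩ B| = 1
|A ∪ B| = |A| + |B| - |A ∩ B| = 6 + 8 - 1 = 13

13


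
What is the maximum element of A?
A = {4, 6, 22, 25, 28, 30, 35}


Set A = {4, 6, 22, 25, 28, 30, 35}
Elements in ascending order: 4, 6, 22, 25, 28, 30, 35
The largest element is 35.

35


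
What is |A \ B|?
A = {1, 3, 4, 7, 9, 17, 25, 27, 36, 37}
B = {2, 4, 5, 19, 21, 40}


Set A = {1, 3, 4, 7, 9, 17, 25, 27, 36, 37}
Set B = {2, 4, 5, 19, 21, 40}
A \ B = {1, 3, 7, 9, 17, 25, 27, 36, 37}
|A \ B| = 9

9


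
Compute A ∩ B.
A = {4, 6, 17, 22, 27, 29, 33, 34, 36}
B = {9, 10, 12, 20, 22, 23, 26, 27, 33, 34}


Set A = {4, 6, 17, 22, 27, 29, 33, 34, 36}
Set B = {9, 10, 12, 20, 22, 23, 26, 27, 33, 34}
A ∩ B includes only elements in both sets.
Check each element of A against B:
4 ✗, 6 ✗, 17 ✗, 22 ✓, 27 ✓, 29 ✗, 33 ✓, 34 ✓, 36 ✗
A ∩ B = {22, 27, 33, 34}

{22, 27, 33, 34}
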